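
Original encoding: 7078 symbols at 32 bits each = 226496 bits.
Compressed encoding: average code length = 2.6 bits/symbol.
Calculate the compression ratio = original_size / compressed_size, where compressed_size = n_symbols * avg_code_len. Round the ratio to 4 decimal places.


original_size = n_symbols * orig_bits = 7078 * 32 = 226496 bits
compressed_size = n_symbols * avg_code_len = 7078 * 2.6 = 18402.8 bits
ratio = original_size / compressed_size = 226496 / 18402.8 = 12.3077

Compression ratio = 12.3077


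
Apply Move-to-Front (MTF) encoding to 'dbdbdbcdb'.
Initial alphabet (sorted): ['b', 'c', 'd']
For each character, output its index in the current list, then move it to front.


MTF encoding:
'd': index 2 in ['b', 'c', 'd'] -> ['d', 'b', 'c']
'b': index 1 in ['d', 'b', 'c'] -> ['b', 'd', 'c']
'd': index 1 in ['b', 'd', 'c'] -> ['d', 'b', 'c']
'b': index 1 in ['d', 'b', 'c'] -> ['b', 'd', 'c']
'd': index 1 in ['b', 'd', 'c'] -> ['d', 'b', 'c']
'b': index 1 in ['d', 'b', 'c'] -> ['b', 'd', 'c']
'c': index 2 in ['b', 'd', 'c'] -> ['c', 'b', 'd']
'd': index 2 in ['c', 'b', 'd'] -> ['d', 'c', 'b']
'b': index 2 in ['d', 'c', 'b'] -> ['b', 'd', 'c']


Output: [2, 1, 1, 1, 1, 1, 2, 2, 2]


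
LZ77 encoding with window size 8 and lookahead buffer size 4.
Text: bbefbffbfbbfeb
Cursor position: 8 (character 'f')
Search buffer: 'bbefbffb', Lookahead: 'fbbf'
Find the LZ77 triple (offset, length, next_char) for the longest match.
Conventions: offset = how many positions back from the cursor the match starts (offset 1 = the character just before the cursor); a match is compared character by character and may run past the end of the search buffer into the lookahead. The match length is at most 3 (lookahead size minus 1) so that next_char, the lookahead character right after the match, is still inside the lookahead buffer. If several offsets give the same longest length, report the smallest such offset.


Try each offset into the search buffer:
  offset=1 (pos 7, char 'b'): match length 0
  offset=2 (pos 6, char 'f'): match length 2
  offset=3 (pos 5, char 'f'): match length 1
  offset=4 (pos 4, char 'b'): match length 0
  offset=5 (pos 3, char 'f'): match length 2
  offset=6 (pos 2, char 'e'): match length 0
  offset=7 (pos 1, char 'b'): match length 0
  offset=8 (pos 0, char 'b'): match length 0
Longest match has length 2, found at offsets 2, 5; take the smallest, offset 2.
next_char = character at position 8 + 2 = 10 -> 'b'

Best match: offset=2, length=2 (matching 'fb' starting at position 6)
LZ77 triple: (2, 2, 'b')


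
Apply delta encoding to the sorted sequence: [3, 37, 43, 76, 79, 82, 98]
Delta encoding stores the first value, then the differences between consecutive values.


First value: 3
Deltas:
  37 - 3 = 34
  43 - 37 = 6
  76 - 43 = 33
  79 - 76 = 3
  82 - 79 = 3
  98 - 82 = 16


Delta encoded: [3, 34, 6, 33, 3, 3, 16]


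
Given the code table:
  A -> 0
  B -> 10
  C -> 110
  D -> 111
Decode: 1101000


Decoding:
110 -> C
10 -> B
0 -> A
0 -> A


Result: CBAA


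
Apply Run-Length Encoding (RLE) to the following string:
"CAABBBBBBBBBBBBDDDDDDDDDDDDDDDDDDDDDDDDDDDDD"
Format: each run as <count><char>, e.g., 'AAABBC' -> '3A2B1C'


Scanning runs left to right:
  i=0: run of 'C' x 1 -> '1C'
  i=1: run of 'A' x 2 -> '2A'
  i=3: run of 'B' x 12 -> '12B'
  i=15: run of 'D' x 29 -> '29D'

RLE = 1C2A12B29D


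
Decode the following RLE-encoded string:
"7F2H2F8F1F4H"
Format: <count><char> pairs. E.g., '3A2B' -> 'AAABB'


Expanding each <count><char> pair:
  7F -> 'FFFFFFF'
  2H -> 'HH'
  2F -> 'FF'
  8F -> 'FFFFFFFF'
  1F -> 'F'
  4H -> 'HHHH'

Decoded = FFFFFFFHHFFFFFFFFFFFHHHH


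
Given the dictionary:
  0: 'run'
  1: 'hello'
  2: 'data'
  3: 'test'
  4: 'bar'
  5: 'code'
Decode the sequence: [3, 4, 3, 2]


Look up each index in the dictionary:
  3 -> 'test'
  4 -> 'bar'
  3 -> 'test'
  2 -> 'data'

Decoded: "test bar test data"


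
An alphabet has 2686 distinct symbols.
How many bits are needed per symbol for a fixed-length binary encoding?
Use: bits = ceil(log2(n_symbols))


log2(2686) = 11.3912
Bracket: 2^11 = 2048 < 2686 <= 2^12 = 4096
So ceil(log2(2686)) = 12

bits = ceil(log2(2686)) = ceil(11.3912) = 12 bits


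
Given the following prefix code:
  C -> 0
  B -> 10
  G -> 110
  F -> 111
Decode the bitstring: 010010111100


Decoding step by step:
Bits 0 -> C
Bits 10 -> B
Bits 0 -> C
Bits 10 -> B
Bits 111 -> F
Bits 10 -> B
Bits 0 -> C


Decoded message: CBCBFBC


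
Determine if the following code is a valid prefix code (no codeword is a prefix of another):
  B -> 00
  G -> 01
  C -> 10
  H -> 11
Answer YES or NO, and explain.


Checking each pair (does one codeword prefix another?):
  B='00' vs G='01': no prefix
  B='00' vs C='10': no prefix
  B='00' vs H='11': no prefix
  G='01' vs B='00': no prefix
  G='01' vs C='10': no prefix
  G='01' vs H='11': no prefix
  C='10' vs B='00': no prefix
  C='10' vs G='01': no prefix
  C='10' vs H='11': no prefix
  H='11' vs B='00': no prefix
  H='11' vs G='01': no prefix
  H='11' vs C='10': no prefix
No violation found over all pairs.

YES -- this is a valid prefix code. No codeword is a prefix of any other codeword.


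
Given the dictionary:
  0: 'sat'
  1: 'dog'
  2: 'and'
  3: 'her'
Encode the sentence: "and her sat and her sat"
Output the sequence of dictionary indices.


Look up each word in the dictionary:
  'and' -> 2
  'her' -> 3
  'sat' -> 0
  'and' -> 2
  'her' -> 3
  'sat' -> 0

Encoded: [2, 3, 0, 2, 3, 0]


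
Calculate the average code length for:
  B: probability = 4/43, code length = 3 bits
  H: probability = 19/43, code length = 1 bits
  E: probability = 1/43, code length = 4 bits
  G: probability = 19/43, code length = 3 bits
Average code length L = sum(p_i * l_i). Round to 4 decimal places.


Weighted contributions p_i * l_i:
  B: (4/43) * 3 = 12/43
  H: (19/43) * 1 = 19/43
  E: (1/43) * 4 = 4/43
  G: (19/43) * 3 = 57/43
Sum = (12 + 19 + 4 + 57)/43 = 92/43

L = 92/43 = 2.1395 bits/symbol


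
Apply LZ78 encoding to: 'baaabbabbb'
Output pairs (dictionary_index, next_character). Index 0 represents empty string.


LZ78 encoding steps:
Dictionary: {0: ''}
Step 1: w='' (idx 0), next='b' -> output (0, 'b'), add 'b' as idx 1
Step 2: w='' (idx 0), next='a' -> output (0, 'a'), add 'a' as idx 2
Step 3: w='a' (idx 2), next='a' -> output (2, 'a'), add 'aa' as idx 3
Step 4: w='b' (idx 1), next='b' -> output (1, 'b'), add 'bb' as idx 4
Step 5: w='a' (idx 2), next='b' -> output (2, 'b'), add 'ab' as idx 5
Step 6: w='bb' (idx 4), end of input -> output (4, '')


Encoded: [(0, 'b'), (0, 'a'), (2, 'a'), (1, 'b'), (2, 'b'), (4, '')]


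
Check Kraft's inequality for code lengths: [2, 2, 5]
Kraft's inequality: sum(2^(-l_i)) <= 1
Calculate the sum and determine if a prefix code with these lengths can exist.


Sum = 2^(-2) + 2^(-2) + 2^(-5)
    = 0.25 + 0.25 + 0.03125
    = 17/32 = 0.53125
Since 0.53125 <= 1, Kraft's inequality IS satisfied.
A prefix code with these lengths CAN exist.

Kraft sum = 0.53125. Satisfied.


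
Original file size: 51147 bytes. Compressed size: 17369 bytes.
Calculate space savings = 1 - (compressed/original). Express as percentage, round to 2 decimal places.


ratio = compressed/original = 17369/51147 = 0.33959
savings = 1 - ratio = 1 - 0.33959 = 0.66041
as a percentage: 0.66041 * 100 = 66.04%

Space savings = 1 - 17369/51147 = 66.04%


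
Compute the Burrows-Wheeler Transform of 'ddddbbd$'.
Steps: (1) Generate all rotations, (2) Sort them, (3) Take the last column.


Rotations (sorted):
  0: $ddddbbd -> last char: d
  1: bbd$dddd -> last char: d
  2: bd$ddddb -> last char: b
  3: d$ddddbb -> last char: b
  4: dbbd$ddd -> last char: d
  5: ddbbd$dd -> last char: d
  6: dddbbd$d -> last char: d
  7: ddddbbd$ -> last char: $


BWT = ddbbddd$


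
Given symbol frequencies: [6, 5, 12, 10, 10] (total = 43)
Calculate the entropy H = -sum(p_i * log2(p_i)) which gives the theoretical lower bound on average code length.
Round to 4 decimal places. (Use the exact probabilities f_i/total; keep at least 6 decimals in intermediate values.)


Per-symbol terms -p_i * log2(p_i) with p_i = f_i/43:
  p = 6/43 = 0.139535: log2(p) = -2.841302, -p*log2(p) = 0.396461
  p = 5/43 = 0.116279: log2(p) = -3.104337, -p*log2(p) = 0.360969
  p = 12/43 = 0.279070: log2(p) = -1.841302, -p*log2(p) = 0.513852
  p = 10/43 = 0.232558: log2(p) = -2.104337, -p*log2(p) = 0.489381
  p = 10/43 = 0.232558: log2(p) = -2.104337, -p*log2(p) = 0.489381
H = 0.396461 + 0.360969 + 0.513852 + 0.489381 + 0.489381 = 2.250044

H = 2.25 bits/symbol


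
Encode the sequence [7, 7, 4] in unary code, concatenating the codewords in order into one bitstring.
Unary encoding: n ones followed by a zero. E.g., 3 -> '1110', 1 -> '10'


Encode each number as n ones followed by a terminating 0:
  7 -> 11111110 (8 bits)
  7 -> 11111110 (8 bits)
  4 -> 11110 (5 bits)
Total length = 8 + 8 + 5 = 21 bits.

Unary([7, 7, 4]) = 111111101111111011110 (21 bits)


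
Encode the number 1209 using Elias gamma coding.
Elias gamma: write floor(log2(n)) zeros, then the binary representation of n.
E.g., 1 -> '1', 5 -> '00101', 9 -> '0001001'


num_bits = floor(log2(1209)) + 1 = 11
leading_zeros = num_bits - 1 = 10
binary(1209) = 10010111001

Elias gamma(1209) = '0000000000' + '10010111001' = 000000000010010111001 (21 bits)


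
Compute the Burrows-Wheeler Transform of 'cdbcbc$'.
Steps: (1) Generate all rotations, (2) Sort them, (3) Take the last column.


Rotations (sorted):
  0: $cdbcbc -> last char: c
  1: bc$cdbc -> last char: c
  2: bcbc$cd -> last char: d
  3: c$cdbcb -> last char: b
  4: cbc$cdb -> last char: b
  5: cdbcbc$ -> last char: $
  6: dbcbc$c -> last char: c


BWT = ccdbb$c


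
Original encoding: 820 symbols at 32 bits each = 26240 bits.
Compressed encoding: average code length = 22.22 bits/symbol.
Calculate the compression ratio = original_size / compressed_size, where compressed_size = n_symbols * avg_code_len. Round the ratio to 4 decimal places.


original_size = n_symbols * orig_bits = 820 * 32 = 26240 bits
compressed_size = n_symbols * avg_code_len = 820 * 22.22 = 18220.4 bits
ratio = original_size / compressed_size = 26240 / 18220.4 = 1.4401

Compression ratio = 1.4401


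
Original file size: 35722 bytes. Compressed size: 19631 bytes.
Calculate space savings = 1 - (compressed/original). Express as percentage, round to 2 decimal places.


ratio = compressed/original = 19631/35722 = 0.549549
savings = 1 - ratio = 1 - 0.549549 = 0.450451
as a percentage: 0.450451 * 100 = 45.05%

Space savings = 1 - 19631/35722 = 45.05%


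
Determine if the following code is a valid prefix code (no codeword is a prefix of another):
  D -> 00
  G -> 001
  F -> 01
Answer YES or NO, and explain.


Checking each pair (does one codeword prefix another?):
  D='00' vs G='001': prefix -- VIOLATION

NO -- this is NOT a valid prefix code. D (00) is a prefix of G (001).


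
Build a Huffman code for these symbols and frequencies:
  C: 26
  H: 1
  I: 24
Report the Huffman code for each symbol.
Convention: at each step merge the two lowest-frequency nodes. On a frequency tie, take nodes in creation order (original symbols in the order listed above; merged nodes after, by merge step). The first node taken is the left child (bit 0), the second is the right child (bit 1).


Huffman tree construction:
Step 1: Merge H(1) + I(24) = 25
Step 2: Merge (H+I)(25) + C(26) = 51
Read each symbol's code off the tree from the root (left child = 0, right child = 1).

Codes:
  C: 1 (length 1)
  H: 00 (length 2)
  I: 01 (length 2)
Average code length: 76/51 = 1.4902 bits/symbol


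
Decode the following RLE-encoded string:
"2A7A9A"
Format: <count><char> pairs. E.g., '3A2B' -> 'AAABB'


Expanding each <count><char> pair:
  2A -> 'AA'
  7A -> 'AAAAAAA'
  9A -> 'AAAAAAAAA'

Decoded = AAAAAAAAAAAAAAAAAA


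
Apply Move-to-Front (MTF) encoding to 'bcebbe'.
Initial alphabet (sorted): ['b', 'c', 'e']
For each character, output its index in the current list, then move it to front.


MTF encoding:
'b': index 0 in ['b', 'c', 'e'] -> ['b', 'c', 'e']
'c': index 1 in ['b', 'c', 'e'] -> ['c', 'b', 'e']
'e': index 2 in ['c', 'b', 'e'] -> ['e', 'c', 'b']
'b': index 2 in ['e', 'c', 'b'] -> ['b', 'e', 'c']
'b': index 0 in ['b', 'e', 'c'] -> ['b', 'e', 'c']
'e': index 1 in ['b', 'e', 'c'] -> ['e', 'b', 'c']


Output: [0, 1, 2, 2, 0, 1]


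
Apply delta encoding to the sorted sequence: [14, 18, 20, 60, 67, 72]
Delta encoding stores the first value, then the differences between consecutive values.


First value: 14
Deltas:
  18 - 14 = 4
  20 - 18 = 2
  60 - 20 = 40
  67 - 60 = 7
  72 - 67 = 5


Delta encoded: [14, 4, 2, 40, 7, 5]


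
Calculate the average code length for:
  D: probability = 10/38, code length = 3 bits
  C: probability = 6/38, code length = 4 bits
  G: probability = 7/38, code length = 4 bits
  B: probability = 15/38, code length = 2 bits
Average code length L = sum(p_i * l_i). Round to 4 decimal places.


Weighted contributions p_i * l_i:
  D: (10/38) * 3 = 30/38
  C: (6/38) * 4 = 24/38
  G: (7/38) * 4 = 28/38
  B: (15/38) * 2 = 30/38
Sum = (30 + 24 + 28 + 30)/38 = 112/38

L = 112/38 = 2.9474 bits/symbol


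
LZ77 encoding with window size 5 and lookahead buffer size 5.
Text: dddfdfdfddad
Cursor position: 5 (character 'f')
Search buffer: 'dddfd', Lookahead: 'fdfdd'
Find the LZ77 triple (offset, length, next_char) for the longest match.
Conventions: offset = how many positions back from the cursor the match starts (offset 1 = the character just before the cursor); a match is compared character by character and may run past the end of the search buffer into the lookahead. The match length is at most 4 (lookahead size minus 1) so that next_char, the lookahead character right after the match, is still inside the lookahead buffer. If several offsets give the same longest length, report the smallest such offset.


Try each offset into the search buffer:
  offset=1 (pos 4, char 'd'): match length 0
  offset=2 (pos 3, char 'f'): match length 4
  offset=3 (pos 2, char 'd'): match length 0
  offset=4 (pos 1, char 'd'): match length 0
  offset=5 (pos 0, char 'd'): match length 0
Longest match has length 4 at offset 2.
next_char = character at position 5 + 4 = 9 -> 'd'

Best match: offset=2, length=4 (matching 'fdfd' starting at position 3)
LZ77 triple: (2, 4, 'd')


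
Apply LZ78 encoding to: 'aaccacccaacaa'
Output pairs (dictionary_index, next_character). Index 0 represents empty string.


LZ78 encoding steps:
Dictionary: {0: ''}
Step 1: w='' (idx 0), next='a' -> output (0, 'a'), add 'a' as idx 1
Step 2: w='a' (idx 1), next='c' -> output (1, 'c'), add 'ac' as idx 2
Step 3: w='' (idx 0), next='c' -> output (0, 'c'), add 'c' as idx 3
Step 4: w='ac' (idx 2), next='c' -> output (2, 'c'), add 'acc' as idx 4
Step 5: w='c' (idx 3), next='a' -> output (3, 'a'), add 'ca' as idx 5
Step 6: w='ac' (idx 2), next='a' -> output (2, 'a'), add 'aca' as idx 6
Step 7: w='a' (idx 1), end of input -> output (1, '')


Encoded: [(0, 'a'), (1, 'c'), (0, 'c'), (2, 'c'), (3, 'a'), (2, 'a'), (1, '')]


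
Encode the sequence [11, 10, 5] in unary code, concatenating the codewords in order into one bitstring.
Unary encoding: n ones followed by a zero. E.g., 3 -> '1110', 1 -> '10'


Encode each number as n ones followed by a terminating 0:
  11 -> 111111111110 (12 bits)
  10 -> 11111111110 (11 bits)
  5 -> 111110 (6 bits)
Total length = 12 + 11 + 6 = 29 bits.

Unary([11, 10, 5]) = 11111111111011111111110111110 (29 bits)


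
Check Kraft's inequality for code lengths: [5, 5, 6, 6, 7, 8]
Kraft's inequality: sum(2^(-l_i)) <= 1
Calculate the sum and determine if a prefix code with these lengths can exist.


Sum = 2^(-5) + 2^(-5) + 2^(-6) + 2^(-6) + 2^(-7) + 2^(-8)
    = 0.03125 + 0.03125 + 0.015625 + 0.015625 + 0.0078125 + 0.00390625
    = 27/256 = 0.10546875
Since 0.10546875 <= 1, Kraft's inequality IS satisfied.
A prefix code with these lengths CAN exist.

Kraft sum = 0.10546875. Satisfied.


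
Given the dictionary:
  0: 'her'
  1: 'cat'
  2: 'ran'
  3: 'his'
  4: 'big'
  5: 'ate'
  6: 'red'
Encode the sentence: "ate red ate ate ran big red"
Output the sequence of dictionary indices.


Look up each word in the dictionary:
  'ate' -> 5
  'red' -> 6
  'ate' -> 5
  'ate' -> 5
  'ran' -> 2
  'big' -> 4
  'red' -> 6

Encoded: [5, 6, 5, 5, 2, 4, 6]


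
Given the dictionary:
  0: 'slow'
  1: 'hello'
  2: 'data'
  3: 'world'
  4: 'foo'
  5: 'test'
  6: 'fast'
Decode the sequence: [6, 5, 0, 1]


Look up each index in the dictionary:
  6 -> 'fast'
  5 -> 'test'
  0 -> 'slow'
  1 -> 'hello'

Decoded: "fast test slow hello"


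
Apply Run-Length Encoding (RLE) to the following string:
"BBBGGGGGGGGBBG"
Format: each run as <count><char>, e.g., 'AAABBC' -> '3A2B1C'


Scanning runs left to right:
  i=0: run of 'B' x 3 -> '3B'
  i=3: run of 'G' x 8 -> '8G'
  i=11: run of 'B' x 2 -> '2B'
  i=13: run of 'G' x 1 -> '1G'

RLE = 3B8G2B1G


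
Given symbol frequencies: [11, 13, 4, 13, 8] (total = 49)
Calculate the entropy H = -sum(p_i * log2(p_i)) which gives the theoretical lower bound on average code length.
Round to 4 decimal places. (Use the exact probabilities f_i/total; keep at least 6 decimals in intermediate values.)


Per-symbol terms -p_i * log2(p_i) with p_i = f_i/49:
  p = 11/49 = 0.224490: log2(p) = -2.155278, -p*log2(p) = 0.483838
  p = 13/49 = 0.265306: log2(p) = -1.914270, -p*log2(p) = 0.507868
  p = 4/49 = 0.081633: log2(p) = -3.614710, -p*log2(p) = 0.295078
  p = 13/49 = 0.265306: log2(p) = -1.914270, -p*log2(p) = 0.507868
  p = 8/49 = 0.163265: log2(p) = -2.614710, -p*log2(p) = 0.426891
H = 0.483838 + 0.507868 + 0.295078 + 0.507868 + 0.426891 = 2.221543

H = 2.2215 bits/symbol


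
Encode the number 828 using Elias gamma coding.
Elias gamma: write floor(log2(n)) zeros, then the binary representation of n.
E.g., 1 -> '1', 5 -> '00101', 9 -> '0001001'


num_bits = floor(log2(828)) + 1 = 10
leading_zeros = num_bits - 1 = 9
binary(828) = 1100111100

Elias gamma(828) = '000000000' + '1100111100' = 0000000001100111100 (19 bits)


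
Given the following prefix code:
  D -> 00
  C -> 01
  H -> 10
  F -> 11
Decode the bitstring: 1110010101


Decoding step by step:
Bits 11 -> F
Bits 10 -> H
Bits 01 -> C
Bits 01 -> C
Bits 01 -> C


Decoded message: FHCCC


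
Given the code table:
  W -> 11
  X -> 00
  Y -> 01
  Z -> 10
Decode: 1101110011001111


Decoding:
11 -> W
01 -> Y
11 -> W
00 -> X
11 -> W
00 -> X
11 -> W
11 -> W


Result: WYWXWXWW


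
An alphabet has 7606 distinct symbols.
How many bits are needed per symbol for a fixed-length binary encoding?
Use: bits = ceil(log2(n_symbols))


log2(7606) = 12.8929
Bracket: 2^12 = 4096 < 7606 <= 2^13 = 8192
So ceil(log2(7606)) = 13

bits = ceil(log2(7606)) = ceil(12.8929) = 13 bits


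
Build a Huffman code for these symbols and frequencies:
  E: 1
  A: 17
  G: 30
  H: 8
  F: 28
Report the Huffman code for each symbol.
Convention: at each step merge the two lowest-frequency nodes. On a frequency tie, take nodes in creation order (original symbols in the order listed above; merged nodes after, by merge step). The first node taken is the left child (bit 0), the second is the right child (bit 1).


Huffman tree construction:
Step 1: Merge E(1) + H(8) = 9
Step 2: Merge (E+H)(9) + A(17) = 26
Step 3: Merge ((E+H)+A)(26) + F(28) = 54
Step 4: Merge G(30) + (((E+H)+A)+F)(54) = 84
Read each symbol's code off the tree from the root (left child = 0, right child = 1).

Codes:
  E: 1000 (length 4)
  A: 101 (length 3)
  G: 0 (length 1)
  H: 1001 (length 4)
  F: 11 (length 2)
Average code length: 173/84 = 2.0595 bits/symbol


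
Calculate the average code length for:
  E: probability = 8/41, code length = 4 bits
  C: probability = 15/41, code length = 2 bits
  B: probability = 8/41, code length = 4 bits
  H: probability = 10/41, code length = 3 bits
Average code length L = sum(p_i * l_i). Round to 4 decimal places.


Weighted contributions p_i * l_i:
  E: (8/41) * 4 = 32/41
  C: (15/41) * 2 = 30/41
  B: (8/41) * 4 = 32/41
  H: (10/41) * 3 = 30/41
Sum = (32 + 30 + 32 + 30)/41 = 124/41

L = 124/41 = 3.0244 bits/symbol


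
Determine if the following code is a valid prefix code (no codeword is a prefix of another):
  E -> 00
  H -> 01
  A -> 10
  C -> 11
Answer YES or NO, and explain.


Checking each pair (does one codeword prefix another?):
  E='00' vs H='01': no prefix
  E='00' vs A='10': no prefix
  E='00' vs C='11': no prefix
  H='01' vs E='00': no prefix
  H='01' vs A='10': no prefix
  H='01' vs C='11': no prefix
  A='10' vs E='00': no prefix
  A='10' vs H='01': no prefix
  A='10' vs C='11': no prefix
  C='11' vs E='00': no prefix
  C='11' vs H='01': no prefix
  C='11' vs A='10': no prefix
No violation found over all pairs.

YES -- this is a valid prefix code. No codeword is a prefix of any other codeword.


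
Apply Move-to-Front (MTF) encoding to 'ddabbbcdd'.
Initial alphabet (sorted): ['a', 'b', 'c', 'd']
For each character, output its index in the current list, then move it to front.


MTF encoding:
'd': index 3 in ['a', 'b', 'c', 'd'] -> ['d', 'a', 'b', 'c']
'd': index 0 in ['d', 'a', 'b', 'c'] -> ['d', 'a', 'b', 'c']
'a': index 1 in ['d', 'a', 'b', 'c'] -> ['a', 'd', 'b', 'c']
'b': index 2 in ['a', 'd', 'b', 'c'] -> ['b', 'a', 'd', 'c']
'b': index 0 in ['b', 'a', 'd', 'c'] -> ['b', 'a', 'd', 'c']
'b': index 0 in ['b', 'a', 'd', 'c'] -> ['b', 'a', 'd', 'c']
'c': index 3 in ['b', 'a', 'd', 'c'] -> ['c', 'b', 'a', 'd']
'd': index 3 in ['c', 'b', 'a', 'd'] -> ['d', 'c', 'b', 'a']
'd': index 0 in ['d', 'c', 'b', 'a'] -> ['d', 'c', 'b', 'a']


Output: [3, 0, 1, 2, 0, 0, 3, 3, 0]


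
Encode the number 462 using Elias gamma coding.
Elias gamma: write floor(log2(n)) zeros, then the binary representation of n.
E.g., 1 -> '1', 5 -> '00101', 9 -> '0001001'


num_bits = floor(log2(462)) + 1 = 9
leading_zeros = num_bits - 1 = 8
binary(462) = 111001110

Elias gamma(462) = '00000000' + '111001110' = 00000000111001110 (17 bits)


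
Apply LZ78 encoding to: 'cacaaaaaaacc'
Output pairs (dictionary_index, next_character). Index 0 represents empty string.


LZ78 encoding steps:
Dictionary: {0: ''}
Step 1: w='' (idx 0), next='c' -> output (0, 'c'), add 'c' as idx 1
Step 2: w='' (idx 0), next='a' -> output (0, 'a'), add 'a' as idx 2
Step 3: w='c' (idx 1), next='a' -> output (1, 'a'), add 'ca' as idx 3
Step 4: w='a' (idx 2), next='a' -> output (2, 'a'), add 'aa' as idx 4
Step 5: w='aa' (idx 4), next='a' -> output (4, 'a'), add 'aaa' as idx 5
Step 6: w='a' (idx 2), next='c' -> output (2, 'c'), add 'ac' as idx 6
Step 7: w='c' (idx 1), end of input -> output (1, '')


Encoded: [(0, 'c'), (0, 'a'), (1, 'a'), (2, 'a'), (4, 'a'), (2, 'c'), (1, '')]


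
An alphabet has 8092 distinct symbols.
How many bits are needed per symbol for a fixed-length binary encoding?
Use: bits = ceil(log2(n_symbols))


log2(8092) = 12.9823
Bracket: 2^12 = 4096 < 8092 <= 2^13 = 8192
So ceil(log2(8092)) = 13

bits = ceil(log2(8092)) = ceil(12.9823) = 13 bits


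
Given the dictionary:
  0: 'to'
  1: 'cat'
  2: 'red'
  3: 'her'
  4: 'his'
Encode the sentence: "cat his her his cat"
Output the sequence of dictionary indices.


Look up each word in the dictionary:
  'cat' -> 1
  'his' -> 4
  'her' -> 3
  'his' -> 4
  'cat' -> 1

Encoded: [1, 4, 3, 4, 1]


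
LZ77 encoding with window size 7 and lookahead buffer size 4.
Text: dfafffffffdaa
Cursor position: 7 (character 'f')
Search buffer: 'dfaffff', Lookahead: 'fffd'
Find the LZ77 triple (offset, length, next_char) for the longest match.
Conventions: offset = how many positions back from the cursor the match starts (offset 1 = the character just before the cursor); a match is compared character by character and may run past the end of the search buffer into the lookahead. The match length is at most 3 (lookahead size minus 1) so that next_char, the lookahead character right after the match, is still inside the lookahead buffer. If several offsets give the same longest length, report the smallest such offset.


Try each offset into the search buffer:
  offset=1 (pos 6, char 'f'): match length 3
  offset=2 (pos 5, char 'f'): match length 3
  offset=3 (pos 4, char 'f'): match length 3
  offset=4 (pos 3, char 'f'): match length 3
  offset=5 (pos 2, char 'a'): match length 0
  offset=6 (pos 1, char 'f'): match length 1
  offset=7 (pos 0, char 'd'): match length 0
Longest match has length 3, found at offsets 1, 2, 3, 4; take the smallest, offset 1.
next_char = character at position 7 + 3 = 10 -> 'd'

Best match: offset=1, length=3 (matching 'fff' starting at position 6)
LZ77 triple: (1, 3, 'd')


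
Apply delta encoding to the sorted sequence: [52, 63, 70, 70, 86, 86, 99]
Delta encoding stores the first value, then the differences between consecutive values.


First value: 52
Deltas:
  63 - 52 = 11
  70 - 63 = 7
  70 - 70 = 0
  86 - 70 = 16
  86 - 86 = 0
  99 - 86 = 13


Delta encoded: [52, 11, 7, 0, 16, 0, 13]


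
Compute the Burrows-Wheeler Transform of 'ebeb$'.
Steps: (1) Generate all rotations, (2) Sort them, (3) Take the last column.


Rotations (sorted):
  0: $ebeb -> last char: b
  1: b$ebe -> last char: e
  2: beb$e -> last char: e
  3: eb$eb -> last char: b
  4: ebeb$ -> last char: $


BWT = beeb$


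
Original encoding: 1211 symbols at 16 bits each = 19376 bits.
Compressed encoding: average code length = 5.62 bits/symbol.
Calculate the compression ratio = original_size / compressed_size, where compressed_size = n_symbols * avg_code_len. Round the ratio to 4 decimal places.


original_size = n_symbols * orig_bits = 1211 * 16 = 19376 bits
compressed_size = n_symbols * avg_code_len = 1211 * 5.62 = 6805.82 bits
ratio = original_size / compressed_size = 19376 / 6805.82 = 2.847

Compression ratio = 2.847


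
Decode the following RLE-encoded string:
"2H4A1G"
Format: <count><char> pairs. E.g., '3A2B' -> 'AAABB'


Expanding each <count><char> pair:
  2H -> 'HH'
  4A -> 'AAAA'
  1G -> 'G'

Decoded = HHAAAAG


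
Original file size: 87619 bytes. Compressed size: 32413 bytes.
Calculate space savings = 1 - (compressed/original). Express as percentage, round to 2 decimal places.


ratio = compressed/original = 32413/87619 = 0.369931
savings = 1 - ratio = 1 - 0.369931 = 0.630069
as a percentage: 0.630069 * 100 = 63.01%

Space savings = 1 - 32413/87619 = 63.01%


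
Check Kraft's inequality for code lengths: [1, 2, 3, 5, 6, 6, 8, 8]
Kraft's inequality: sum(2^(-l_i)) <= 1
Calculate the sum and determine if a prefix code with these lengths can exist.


Sum = 2^(-1) + 2^(-2) + 2^(-3) + 2^(-5) + 2^(-6) + 2^(-6) + 2^(-8) + 2^(-8)
    = 0.5 + 0.25 + 0.125 + 0.03125 + 0.015625 + 0.015625 + 0.00390625 + 0.00390625
    = 242/256 = 0.9453125
Since 0.9453125 <= 1, Kraft's inequality IS satisfied.
A prefix code with these lengths CAN exist.

Kraft sum = 0.9453125. Satisfied.


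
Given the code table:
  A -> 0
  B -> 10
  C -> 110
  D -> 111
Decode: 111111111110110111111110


Decoding:
111 -> D
111 -> D
111 -> D
110 -> C
110 -> C
111 -> D
111 -> D
110 -> C


Result: DDDCCDDC


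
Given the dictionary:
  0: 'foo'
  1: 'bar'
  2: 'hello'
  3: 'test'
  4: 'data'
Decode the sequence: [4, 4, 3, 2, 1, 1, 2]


Look up each index in the dictionary:
  4 -> 'data'
  4 -> 'data'
  3 -> 'test'
  2 -> 'hello'
  1 -> 'bar'
  1 -> 'bar'
  2 -> 'hello'

Decoded: "data data test hello bar bar hello"


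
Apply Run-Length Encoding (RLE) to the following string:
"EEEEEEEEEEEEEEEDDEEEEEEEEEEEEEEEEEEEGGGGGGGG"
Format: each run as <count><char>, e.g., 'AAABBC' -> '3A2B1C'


Scanning runs left to right:
  i=0: run of 'E' x 15 -> '15E'
  i=15: run of 'D' x 2 -> '2D'
  i=17: run of 'E' x 19 -> '19E'
  i=36: run of 'G' x 8 -> '8G'

RLE = 15E2D19E8G


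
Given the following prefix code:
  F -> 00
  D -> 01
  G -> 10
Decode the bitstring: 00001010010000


Decoding step by step:
Bits 00 -> F
Bits 00 -> F
Bits 10 -> G
Bits 10 -> G
Bits 01 -> D
Bits 00 -> F
Bits 00 -> F


Decoded message: FFGGDFF


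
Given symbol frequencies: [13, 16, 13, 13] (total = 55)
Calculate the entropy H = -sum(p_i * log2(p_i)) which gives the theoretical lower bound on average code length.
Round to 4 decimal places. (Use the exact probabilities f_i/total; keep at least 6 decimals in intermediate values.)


Per-symbol terms -p_i * log2(p_i) with p_i = f_i/55:
  p = 13/55 = 0.236364: log2(p) = -2.080920, -p*log2(p) = 0.491854
  p = 16/55 = 0.290909: log2(p) = -1.781360, -p*log2(p) = 0.518214
  p = 13/55 = 0.236364: log2(p) = -2.080920, -p*log2(p) = 0.491854
  p = 13/55 = 0.236364: log2(p) = -2.080920, -p*log2(p) = 0.491854
H = 0.491854 + 0.518214 + 0.491854 + 0.491854 = 1.993776

H = 1.9938 bits/symbol


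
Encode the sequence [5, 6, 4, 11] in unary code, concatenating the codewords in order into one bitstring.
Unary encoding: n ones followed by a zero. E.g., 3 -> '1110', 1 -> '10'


Encode each number as n ones followed by a terminating 0:
  5 -> 111110 (6 bits)
  6 -> 1111110 (7 bits)
  4 -> 11110 (5 bits)
  11 -> 111111111110 (12 bits)
Total length = 6 + 7 + 5 + 12 = 30 bits.

Unary([5, 6, 4, 11]) = 111110111111011110111111111110 (30 bits)


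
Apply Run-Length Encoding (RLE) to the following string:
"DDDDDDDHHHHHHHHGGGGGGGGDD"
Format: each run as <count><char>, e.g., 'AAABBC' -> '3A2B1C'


Scanning runs left to right:
  i=0: run of 'D' x 7 -> '7D'
  i=7: run of 'H' x 8 -> '8H'
  i=15: run of 'G' x 8 -> '8G'
  i=23: run of 'D' x 2 -> '2D'

RLE = 7D8H8G2D


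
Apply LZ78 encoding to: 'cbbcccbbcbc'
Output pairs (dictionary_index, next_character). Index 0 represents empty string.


LZ78 encoding steps:
Dictionary: {0: ''}
Step 1: w='' (idx 0), next='c' -> output (0, 'c'), add 'c' as idx 1
Step 2: w='' (idx 0), next='b' -> output (0, 'b'), add 'b' as idx 2
Step 3: w='b' (idx 2), next='c' -> output (2, 'c'), add 'bc' as idx 3
Step 4: w='c' (idx 1), next='c' -> output (1, 'c'), add 'cc' as idx 4
Step 5: w='b' (idx 2), next='b' -> output (2, 'b'), add 'bb' as idx 5
Step 6: w='c' (idx 1), next='b' -> output (1, 'b'), add 'cb' as idx 6
Step 7: w='c' (idx 1), end of input -> output (1, '')


Encoded: [(0, 'c'), (0, 'b'), (2, 'c'), (1, 'c'), (2, 'b'), (1, 'b'), (1, '')]


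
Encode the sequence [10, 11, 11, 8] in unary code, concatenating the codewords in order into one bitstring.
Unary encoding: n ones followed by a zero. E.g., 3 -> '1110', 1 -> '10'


Encode each number as n ones followed by a terminating 0:
  10 -> 11111111110 (11 bits)
  11 -> 111111111110 (12 bits)
  11 -> 111111111110 (12 bits)
  8 -> 111111110 (9 bits)
Total length = 11 + 12 + 12 + 9 = 44 bits.

Unary([10, 11, 11, 8]) = 11111111110111111111110111111111110111111110 (44 bits)


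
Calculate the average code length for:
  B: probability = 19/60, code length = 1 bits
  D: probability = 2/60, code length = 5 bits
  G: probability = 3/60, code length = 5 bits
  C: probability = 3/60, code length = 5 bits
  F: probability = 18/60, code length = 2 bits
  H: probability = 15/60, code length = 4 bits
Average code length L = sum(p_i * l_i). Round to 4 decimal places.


Weighted contributions p_i * l_i:
  B: (19/60) * 1 = 19/60
  D: (2/60) * 5 = 10/60
  G: (3/60) * 5 = 15/60
  C: (3/60) * 5 = 15/60
  F: (18/60) * 2 = 36/60
  H: (15/60) * 4 = 60/60
Sum = (19 + 10 + 15 + 15 + 36 + 60)/60 = 155/60

L = 155/60 = 2.5833 bits/symbol


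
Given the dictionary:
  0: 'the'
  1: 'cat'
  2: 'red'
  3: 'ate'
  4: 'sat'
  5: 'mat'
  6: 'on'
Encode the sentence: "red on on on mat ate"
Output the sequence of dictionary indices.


Look up each word in the dictionary:
  'red' -> 2
  'on' -> 6
  'on' -> 6
  'on' -> 6
  'mat' -> 5
  'ate' -> 3

Encoded: [2, 6, 6, 6, 5, 3]


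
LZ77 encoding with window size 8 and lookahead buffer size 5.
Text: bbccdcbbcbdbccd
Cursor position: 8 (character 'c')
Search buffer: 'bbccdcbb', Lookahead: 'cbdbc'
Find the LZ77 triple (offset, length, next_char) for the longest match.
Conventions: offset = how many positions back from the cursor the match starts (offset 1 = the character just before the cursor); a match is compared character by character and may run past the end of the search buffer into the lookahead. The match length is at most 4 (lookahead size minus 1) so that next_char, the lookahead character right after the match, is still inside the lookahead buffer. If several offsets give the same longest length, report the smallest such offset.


Try each offset into the search buffer:
  offset=1 (pos 7, char 'b'): match length 0
  offset=2 (pos 6, char 'b'): match length 0
  offset=3 (pos 5, char 'c'): match length 2
  offset=4 (pos 4, char 'd'): match length 0
  offset=5 (pos 3, char 'c'): match length 1
  offset=6 (pos 2, char 'c'): match length 1
  offset=7 (pos 1, char 'b'): match length 0
  offset=8 (pos 0, char 'b'): match length 0
Longest match has length 2 at offset 3.
next_char = character at position 8 + 2 = 10 -> 'd'

Best match: offset=3, length=2 (matching 'cb' starting at position 5)
LZ77 triple: (3, 2, 'd')


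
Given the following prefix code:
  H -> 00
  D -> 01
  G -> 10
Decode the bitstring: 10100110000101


Decoding step by step:
Bits 10 -> G
Bits 10 -> G
Bits 01 -> D
Bits 10 -> G
Bits 00 -> H
Bits 01 -> D
Bits 01 -> D


Decoded message: GGDGHDD


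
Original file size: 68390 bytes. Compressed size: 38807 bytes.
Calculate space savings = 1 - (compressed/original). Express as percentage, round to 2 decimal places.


ratio = compressed/original = 38807/68390 = 0.567437
savings = 1 - ratio = 1 - 0.567437 = 0.432563
as a percentage: 0.432563 * 100 = 43.26%

Space savings = 1 - 38807/68390 = 43.26%


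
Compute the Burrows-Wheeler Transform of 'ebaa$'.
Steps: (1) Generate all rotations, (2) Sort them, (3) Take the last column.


Rotations (sorted):
  0: $ebaa -> last char: a
  1: a$eba -> last char: a
  2: aa$eb -> last char: b
  3: baa$e -> last char: e
  4: ebaa$ -> last char: $


BWT = aabe$


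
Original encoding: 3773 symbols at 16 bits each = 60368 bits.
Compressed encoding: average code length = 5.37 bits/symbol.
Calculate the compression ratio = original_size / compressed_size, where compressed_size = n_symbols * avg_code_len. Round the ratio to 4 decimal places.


original_size = n_symbols * orig_bits = 3773 * 16 = 60368 bits
compressed_size = n_symbols * avg_code_len = 3773 * 5.37 = 20261.01 bits
ratio = original_size / compressed_size = 60368 / 20261.01 = 2.9795

Compression ratio = 2.9795


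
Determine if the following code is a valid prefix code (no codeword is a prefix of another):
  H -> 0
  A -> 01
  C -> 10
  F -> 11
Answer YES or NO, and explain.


Checking each pair (does one codeword prefix another?):
  H='0' vs A='01': prefix -- VIOLATION

NO -- this is NOT a valid prefix code. H (0) is a prefix of A (01).


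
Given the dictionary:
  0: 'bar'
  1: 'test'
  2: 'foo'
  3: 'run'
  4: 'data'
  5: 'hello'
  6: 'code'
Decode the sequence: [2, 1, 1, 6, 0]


Look up each index in the dictionary:
  2 -> 'foo'
  1 -> 'test'
  1 -> 'test'
  6 -> 'code'
  0 -> 'bar'

Decoded: "foo test test code bar"


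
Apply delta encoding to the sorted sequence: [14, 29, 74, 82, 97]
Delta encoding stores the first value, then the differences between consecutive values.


First value: 14
Deltas:
  29 - 14 = 15
  74 - 29 = 45
  82 - 74 = 8
  97 - 82 = 15


Delta encoded: [14, 15, 45, 8, 15]


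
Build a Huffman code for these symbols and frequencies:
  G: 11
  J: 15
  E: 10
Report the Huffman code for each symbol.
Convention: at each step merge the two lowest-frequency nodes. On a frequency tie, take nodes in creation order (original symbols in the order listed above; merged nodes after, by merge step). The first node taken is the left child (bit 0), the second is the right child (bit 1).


Huffman tree construction:
Step 1: Merge E(10) + G(11) = 21
Step 2: Merge J(15) + (E+G)(21) = 36
Read each symbol's code off the tree from the root (left child = 0, right child = 1).

Codes:
  G: 11 (length 2)
  J: 0 (length 1)
  E: 10 (length 2)
Average code length: 57/36 = 1.5833 bits/symbol


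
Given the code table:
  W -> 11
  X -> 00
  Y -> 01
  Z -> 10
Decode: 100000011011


Decoding:
10 -> Z
00 -> X
00 -> X
01 -> Y
10 -> Z
11 -> W


Result: ZXXYZW


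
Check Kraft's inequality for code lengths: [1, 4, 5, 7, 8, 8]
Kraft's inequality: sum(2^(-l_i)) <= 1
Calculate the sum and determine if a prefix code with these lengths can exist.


Sum = 2^(-1) + 2^(-4) + 2^(-5) + 2^(-7) + 2^(-8) + 2^(-8)
    = 0.5 + 0.0625 + 0.03125 + 0.0078125 + 0.00390625 + 0.00390625
    = 156/256 = 0.609375
Since 0.609375 <= 1, Kraft's inequality IS satisfied.
A prefix code with these lengths CAN exist.

Kraft sum = 0.609375. Satisfied.


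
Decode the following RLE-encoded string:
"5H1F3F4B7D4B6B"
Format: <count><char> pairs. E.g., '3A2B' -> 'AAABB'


Expanding each <count><char> pair:
  5H -> 'HHHHH'
  1F -> 'F'
  3F -> 'FFF'
  4B -> 'BBBB'
  7D -> 'DDDDDDD'
  4B -> 'BBBB'
  6B -> 'BBBBBB'

Decoded = HHHHHFFFFBBBBDDDDDDDBBBBBBBBBB


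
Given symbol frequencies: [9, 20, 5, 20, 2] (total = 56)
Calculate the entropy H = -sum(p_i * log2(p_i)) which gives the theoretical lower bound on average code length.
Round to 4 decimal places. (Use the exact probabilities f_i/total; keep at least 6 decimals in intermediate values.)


Per-symbol terms -p_i * log2(p_i) with p_i = f_i/56:
  p = 9/56 = 0.160714: log2(p) = -2.637430, -p*log2(p) = 0.423873
  p = 20/56 = 0.357143: log2(p) = -1.485427, -p*log2(p) = 0.530510
  p = 5/56 = 0.089286: log2(p) = -3.485427, -p*log2(p) = 0.311199
  p = 20/56 = 0.357143: log2(p) = -1.485427, -p*log2(p) = 0.530510
  p = 2/56 = 0.035714: log2(p) = -4.807355, -p*log2(p) = 0.171691
H = 0.423873 + 0.530510 + 0.311199 + 0.530510 + 0.171691 = 1.967783

H = 1.9678 bits/symbol


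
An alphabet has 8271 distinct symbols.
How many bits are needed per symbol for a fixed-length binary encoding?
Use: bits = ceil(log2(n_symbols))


log2(8271) = 13.0138
Bracket: 2^13 = 8192 < 8271 <= 2^14 = 16384
So ceil(log2(8271)) = 14

bits = ceil(log2(8271)) = ceil(13.0138) = 14 bits


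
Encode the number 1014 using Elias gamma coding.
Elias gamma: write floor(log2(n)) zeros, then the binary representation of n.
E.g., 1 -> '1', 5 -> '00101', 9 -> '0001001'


num_bits = floor(log2(1014)) + 1 = 10
leading_zeros = num_bits - 1 = 9
binary(1014) = 1111110110

Elias gamma(1014) = '000000000' + '1111110110' = 0000000001111110110 (19 bits)


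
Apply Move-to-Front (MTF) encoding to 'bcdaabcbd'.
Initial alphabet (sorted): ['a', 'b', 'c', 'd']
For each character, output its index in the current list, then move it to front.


MTF encoding:
'b': index 1 in ['a', 'b', 'c', 'd'] -> ['b', 'a', 'c', 'd']
'c': index 2 in ['b', 'a', 'c', 'd'] -> ['c', 'b', 'a', 'd']
'd': index 3 in ['c', 'b', 'a', 'd'] -> ['d', 'c', 'b', 'a']
'a': index 3 in ['d', 'c', 'b', 'a'] -> ['a', 'd', 'c', 'b']
'a': index 0 in ['a', 'd', 'c', 'b'] -> ['a', 'd', 'c', 'b']
'b': index 3 in ['a', 'd', 'c', 'b'] -> ['b', 'a', 'd', 'c']
'c': index 3 in ['b', 'a', 'd', 'c'] -> ['c', 'b', 'a', 'd']
'b': index 1 in ['c', 'b', 'a', 'd'] -> ['b', 'c', 'a', 'd']
'd': index 3 in ['b', 'c', 'a', 'd'] -> ['d', 'b', 'c', 'a']


Output: [1, 2, 3, 3, 0, 3, 3, 1, 3]


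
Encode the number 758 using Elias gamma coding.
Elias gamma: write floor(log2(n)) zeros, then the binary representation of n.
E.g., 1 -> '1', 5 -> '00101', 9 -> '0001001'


num_bits = floor(log2(758)) + 1 = 10
leading_zeros = num_bits - 1 = 9
binary(758) = 1011110110

Elias gamma(758) = '000000000' + '1011110110' = 0000000001011110110 (19 bits)


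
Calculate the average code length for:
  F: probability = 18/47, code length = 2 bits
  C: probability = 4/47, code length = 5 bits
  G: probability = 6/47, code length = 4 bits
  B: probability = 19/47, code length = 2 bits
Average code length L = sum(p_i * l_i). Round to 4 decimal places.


Weighted contributions p_i * l_i:
  F: (18/47) * 2 = 36/47
  C: (4/47) * 5 = 20/47
  G: (6/47) * 4 = 24/47
  B: (19/47) * 2 = 38/47
Sum = (36 + 20 + 24 + 38)/47 = 118/47

L = 118/47 = 2.5106 bits/symbol


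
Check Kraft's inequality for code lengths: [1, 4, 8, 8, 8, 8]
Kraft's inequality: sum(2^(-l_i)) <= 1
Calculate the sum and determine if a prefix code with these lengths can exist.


Sum = 2^(-1) + 2^(-4) + 2^(-8) + 2^(-8) + 2^(-8) + 2^(-8)
    = 0.5 + 0.0625 + 0.00390625 + 0.00390625 + 0.00390625 + 0.00390625
    = 148/256 = 0.578125
Since 0.578125 <= 1, Kraft's inequality IS satisfied.
A prefix code with these lengths CAN exist.

Kraft sum = 0.578125. Satisfied.
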